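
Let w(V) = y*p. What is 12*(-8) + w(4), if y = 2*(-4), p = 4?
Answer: -128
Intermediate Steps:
y = -8
w(V) = -32 (w(V) = -8*4 = -32)
12*(-8) + w(4) = 12*(-8) - 32 = -96 - 32 = -128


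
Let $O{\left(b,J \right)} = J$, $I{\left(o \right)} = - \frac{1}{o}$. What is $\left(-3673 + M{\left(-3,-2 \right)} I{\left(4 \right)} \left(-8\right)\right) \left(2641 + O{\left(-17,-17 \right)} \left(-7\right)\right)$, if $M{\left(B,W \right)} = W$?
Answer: $-10148520$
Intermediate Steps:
$\left(-3673 + M{\left(-3,-2 \right)} I{\left(4 \right)} \left(-8\right)\right) \left(2641 + O{\left(-17,-17 \right)} \left(-7\right)\right) = \left(-3673 + - 2 \left(- \frac{1}{4}\right) \left(-8\right)\right) \left(2641 - -119\right) = \left(-3673 + - 2 \left(\left(-1\right) \frac{1}{4}\right) \left(-8\right)\right) \left(2641 + 119\right) = \left(-3673 + \left(-2\right) \left(- \frac{1}{4}\right) \left(-8\right)\right) 2760 = \left(-3673 + \frac{1}{2} \left(-8\right)\right) 2760 = \left(-3673 - 4\right) 2760 = \left(-3677\right) 2760 = -10148520$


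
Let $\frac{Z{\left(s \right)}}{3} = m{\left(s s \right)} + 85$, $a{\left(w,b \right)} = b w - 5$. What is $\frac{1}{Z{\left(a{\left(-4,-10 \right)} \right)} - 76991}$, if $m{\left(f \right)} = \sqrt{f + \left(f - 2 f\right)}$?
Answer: $- \frac{1}{76736} \approx -1.3032 \cdot 10^{-5}$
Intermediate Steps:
$a{\left(w,b \right)} = -5 + b w$
$m{\left(f \right)} = 0$ ($m{\left(f \right)} = \sqrt{f - f} = \sqrt{0} = 0$)
$Z{\left(s \right)} = 255$ ($Z{\left(s \right)} = 3 \left(0 + 85\right) = 3 \cdot 85 = 255$)
$\frac{1}{Z{\left(a{\left(-4,-10 \right)} \right)} - 76991} = \frac{1}{255 - 76991} = \frac{1}{-76736} = - \frac{1}{76736}$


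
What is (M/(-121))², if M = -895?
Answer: 801025/14641 ≈ 54.711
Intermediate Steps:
(M/(-121))² = (-895/(-121))² = (-895*(-1/121))² = (895/121)² = 801025/14641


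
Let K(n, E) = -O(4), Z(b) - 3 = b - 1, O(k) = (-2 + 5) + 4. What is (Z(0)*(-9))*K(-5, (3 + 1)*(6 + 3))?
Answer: 126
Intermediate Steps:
O(k) = 7 (O(k) = 3 + 4 = 7)
Z(b) = 2 + b (Z(b) = 3 + (b - 1) = 3 + (-1 + b) = 2 + b)
K(n, E) = -7 (K(n, E) = -1*7 = -7)
(Z(0)*(-9))*K(-5, (3 + 1)*(6 + 3)) = ((2 + 0)*(-9))*(-7) = (2*(-9))*(-7) = -18*(-7) = 126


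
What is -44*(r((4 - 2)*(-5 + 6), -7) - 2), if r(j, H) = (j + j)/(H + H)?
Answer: 704/7 ≈ 100.57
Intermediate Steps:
r(j, H) = j/H (r(j, H) = (2*j)/((2*H)) = (2*j)*(1/(2*H)) = j/H)
-44*(r((4 - 2)*(-5 + 6), -7) - 2) = -44*(((4 - 2)*(-5 + 6))/(-7) - 2) = -44*((2*1)*(-⅐) - 2) = -44*(2*(-⅐) - 2) = -44*(-2/7 - 2) = -44*(-16/7) = 704/7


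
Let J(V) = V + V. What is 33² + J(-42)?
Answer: 1005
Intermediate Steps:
J(V) = 2*V
33² + J(-42) = 33² + 2*(-42) = 1089 - 84 = 1005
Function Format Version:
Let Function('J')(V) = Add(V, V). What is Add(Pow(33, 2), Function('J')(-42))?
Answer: 1005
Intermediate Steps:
Function('J')(V) = Mul(2, V)
Add(Pow(33, 2), Function('J')(-42)) = Add(Pow(33, 2), Mul(2, -42)) = Add(1089, -84) = 1005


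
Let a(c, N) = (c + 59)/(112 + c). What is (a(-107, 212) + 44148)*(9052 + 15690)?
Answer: 5460361464/5 ≈ 1.0921e+9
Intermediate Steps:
a(c, N) = (59 + c)/(112 + c)
(a(-107, 212) + 44148)*(9052 + 15690) = ((59 - 107)/(112 - 107) + 44148)*(9052 + 15690) = (-48/5 + 44148)*24742 = (220692/5)*24742 = 5460361464/5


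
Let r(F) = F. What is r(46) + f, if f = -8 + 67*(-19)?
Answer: -1235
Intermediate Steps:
f = -1281 (f = -8 - 1273 = -1281)
r(46) + f = 46 - 1281 = -1235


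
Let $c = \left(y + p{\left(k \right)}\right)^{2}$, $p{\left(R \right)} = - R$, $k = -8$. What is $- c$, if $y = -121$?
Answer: $-12769$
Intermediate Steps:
$c = 12769$ ($c = \left(-121 - -8\right)^{2} = \left(-121 + 8\right)^{2} = \left(-113\right)^{2} = 12769$)
$- c = \left(-1\right) 12769 = -12769$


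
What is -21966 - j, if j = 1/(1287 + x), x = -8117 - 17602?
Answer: -536673311/24432 ≈ -21966.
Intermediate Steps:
x = -25719
j = -1/24432 (j = 1/(1287 - 25719) = 1/(-24432) = -1/24432 ≈ -4.0930e-5)
-21966 - j = -21966 - 1*(-1/24432) = -21966 + 1/24432 = -536673311/24432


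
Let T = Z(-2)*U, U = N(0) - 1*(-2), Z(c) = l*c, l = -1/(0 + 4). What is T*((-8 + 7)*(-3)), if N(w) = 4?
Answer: 9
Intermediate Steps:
l = -¼ (l = -1/4 = (¼)*(-1) = -¼ ≈ -0.25000)
Z(c) = -c/4
U = 6 (U = 4 - 1*(-2) = 4 + 2 = 6)
T = 3 (T = -¼*(-2)*6 = (½)*6 = 3)
T*((-8 + 7)*(-3)) = 3*((-8 + 7)*(-3)) = 3*(-1*(-3)) = 3*3 = 9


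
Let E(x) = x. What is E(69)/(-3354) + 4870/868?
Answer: 678087/121303 ≈ 5.5900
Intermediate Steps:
E(69)/(-3354) + 4870/868 = 69/(-3354) + 4870/868 = 69*(-1/3354) + 4870*(1/868) = -23/1118 + 2435/434 = 678087/121303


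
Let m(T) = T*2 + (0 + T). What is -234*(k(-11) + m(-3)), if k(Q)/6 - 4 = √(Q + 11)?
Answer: -3510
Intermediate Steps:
m(T) = 3*T (m(T) = 2*T + T = 3*T)
k(Q) = 24 + 6*√(11 + Q) (k(Q) = 24 + 6*√(Q + 11) = 24 + 6*√(11 + Q))
-234*(k(-11) + m(-3)) = -234*((24 + 6*√(11 - 11)) + 3*(-3)) = -234*((24 + 6*√0) - 9) = -234*((24 + 6*0) - 9) = -234*((24 + 0) - 9) = -234*(24 - 9) = -234*15 = -3510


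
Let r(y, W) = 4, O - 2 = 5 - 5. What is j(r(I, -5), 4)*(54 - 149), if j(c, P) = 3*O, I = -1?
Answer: -570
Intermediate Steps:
O = 2 (O = 2 + (5 - 5) = 2 + 0 = 2)
j(c, P) = 6 (j(c, P) = 3*2 = 6)
j(r(I, -5), 4)*(54 - 149) = 6*(54 - 149) = 6*(-95) = -570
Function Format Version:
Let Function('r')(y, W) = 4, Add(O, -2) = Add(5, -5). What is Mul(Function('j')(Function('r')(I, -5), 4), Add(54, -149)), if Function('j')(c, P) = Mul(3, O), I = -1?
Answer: -570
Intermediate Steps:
O = 2 (O = Add(2, Add(5, -5)) = Add(2, 0) = 2)
Function('j')(c, P) = 6 (Function('j')(c, P) = Mul(3, 2) = 6)
Mul(Function('j')(Function('r')(I, -5), 4), Add(54, -149)) = Mul(6, Add(54, -149)) = Mul(6, -95) = -570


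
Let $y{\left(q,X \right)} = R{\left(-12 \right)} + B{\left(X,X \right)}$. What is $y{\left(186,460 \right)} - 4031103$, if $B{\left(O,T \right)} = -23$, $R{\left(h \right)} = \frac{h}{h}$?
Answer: $-4031125$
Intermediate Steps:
$R{\left(h \right)} = 1$
$y{\left(q,X \right)} = -22$ ($y{\left(q,X \right)} = 1 - 23 = -22$)
$y{\left(186,460 \right)} - 4031103 = -22 - 4031103 = -4031125$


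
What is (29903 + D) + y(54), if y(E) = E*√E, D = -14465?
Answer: 15438 + 162*√6 ≈ 15835.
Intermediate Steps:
y(E) = E^(3/2)
(29903 + D) + y(54) = (29903 - 14465) + 54^(3/2) = 15438 + 162*√6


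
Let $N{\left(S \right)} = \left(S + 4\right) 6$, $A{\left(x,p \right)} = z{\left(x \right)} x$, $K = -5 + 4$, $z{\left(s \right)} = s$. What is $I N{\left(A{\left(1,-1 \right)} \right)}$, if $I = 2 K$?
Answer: $-60$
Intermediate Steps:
$K = -1$
$A{\left(x,p \right)} = x^{2}$ ($A{\left(x,p \right)} = x x = x^{2}$)
$N{\left(S \right)} = 24 + 6 S$ ($N{\left(S \right)} = \left(4 + S\right) 6 = 24 + 6 S$)
$I = -2$ ($I = 2 \left(-1\right) = -2$)
$I N{\left(A{\left(1,-1 \right)} \right)} = - 2 \left(24 + 6 \cdot 1^{2}\right) = - 2 \left(24 + 6 \cdot 1\right) = - 2 \left(24 + 6\right) = \left(-2\right) 30 = -60$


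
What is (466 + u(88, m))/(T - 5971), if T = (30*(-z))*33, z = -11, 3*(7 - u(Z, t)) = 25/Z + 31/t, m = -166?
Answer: 3454555/35928376 ≈ 0.096151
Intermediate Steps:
u(Z, t) = 7 - 31/(3*t) - 25/(3*Z) (u(Z, t) = 7 - (25/Z + 31/t)/3 = 7 + (-31/(3*t) - 25/(3*Z)) = 7 - 31/(3*t) - 25/(3*Z))
T = 10890 (T = (30*(-1*(-11)))*33 = (30*11)*33 = 330*33 = 10890)
(466 + u(88, m))/(T - 5971) = (466 + (7 - 31/3/(-166) - 25/3/88))/(10890 - 5971) = (466 + (7 - 31/3*(-1/166) - 25/3*1/88))/4919 = (466 + (7 + 31/498 - 25/264))*(1/4919) = (466 + 50891/7304)*(1/4919) = (3454555/7304)*(1/4919) = 3454555/35928376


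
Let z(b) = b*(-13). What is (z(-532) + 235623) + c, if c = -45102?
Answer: 197437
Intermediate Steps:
z(b) = -13*b
(z(-532) + 235623) + c = (-13*(-532) + 235623) - 45102 = (6916 + 235623) - 45102 = 242539 - 45102 = 197437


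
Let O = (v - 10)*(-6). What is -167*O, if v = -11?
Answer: -21042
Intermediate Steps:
O = 126 (O = (-11 - 10)*(-6) = -21*(-6) = 126)
-167*O = -167*126 = -21042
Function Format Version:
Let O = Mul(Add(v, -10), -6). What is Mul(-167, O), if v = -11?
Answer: -21042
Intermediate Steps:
O = 126 (O = Mul(Add(-11, -10), -6) = Mul(-21, -6) = 126)
Mul(-167, O) = Mul(-167, 126) = -21042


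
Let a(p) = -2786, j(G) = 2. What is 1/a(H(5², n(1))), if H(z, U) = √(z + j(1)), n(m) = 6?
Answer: -1/2786 ≈ -0.00035894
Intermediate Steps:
H(z, U) = √(2 + z) (H(z, U) = √(z + 2) = √(2 + z))
1/a(H(5², n(1))) = 1/(-2786) = -1/2786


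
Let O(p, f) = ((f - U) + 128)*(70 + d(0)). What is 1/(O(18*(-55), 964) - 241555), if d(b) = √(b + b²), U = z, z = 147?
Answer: -1/175405 ≈ -5.7011e-6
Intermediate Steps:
U = 147
O(p, f) = -1330 + 70*f (O(p, f) = ((f - 1*147) + 128)*(70 + √(0*(1 + 0))) = ((f - 147) + 128)*(70 + √(0*1)) = ((-147 + f) + 128)*(70 + √0) = (-19 + f)*(70 + 0) = (-19 + f)*70 = -1330 + 70*f)
1/(O(18*(-55), 964) - 241555) = 1/((-1330 + 70*964) - 241555) = 1/((-1330 + 67480) - 241555) = 1/(66150 - 241555) = 1/(-175405) = -1/175405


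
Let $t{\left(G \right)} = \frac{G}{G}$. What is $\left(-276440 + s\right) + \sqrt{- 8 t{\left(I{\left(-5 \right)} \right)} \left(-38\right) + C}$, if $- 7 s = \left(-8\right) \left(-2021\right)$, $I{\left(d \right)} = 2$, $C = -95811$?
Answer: $- \frac{1951248}{7} + i \sqrt{95507} \approx -2.7875 \cdot 10^{5} + 309.04 i$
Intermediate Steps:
$t{\left(G \right)} = 1$
$s = - \frac{16168}{7}$ ($s = - \frac{\left(-8\right) \left(-2021\right)}{7} = \left(- \frac{1}{7}\right) 16168 = - \frac{16168}{7} \approx -2309.7$)
$\left(-276440 + s\right) + \sqrt{- 8 t{\left(I{\left(-5 \right)} \right)} \left(-38\right) + C} = \left(-276440 - \frac{16168}{7}\right) + \sqrt{\left(-8\right) 1 \left(-38\right) - 95811} = - \frac{1951248}{7} + \sqrt{\left(-8\right) \left(-38\right) - 95811} = - \frac{1951248}{7} + \sqrt{304 - 95811} = - \frac{1951248}{7} + \sqrt{-95507} = - \frac{1951248}{7} + i \sqrt{95507}$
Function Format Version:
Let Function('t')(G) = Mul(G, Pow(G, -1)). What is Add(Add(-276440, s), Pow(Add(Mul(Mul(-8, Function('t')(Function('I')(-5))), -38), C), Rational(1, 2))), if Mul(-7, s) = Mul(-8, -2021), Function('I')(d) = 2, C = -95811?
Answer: Add(Rational(-1951248, 7), Mul(I, Pow(95507, Rational(1, 2)))) ≈ Add(-2.7875e+5, Mul(309.04, I))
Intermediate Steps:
Function('t')(G) = 1
s = Rational(-16168, 7) (s = Mul(Rational(-1, 7), Mul(-8, -2021)) = Mul(Rational(-1, 7), 16168) = Rational(-16168, 7) ≈ -2309.7)
Add(Add(-276440, s), Pow(Add(Mul(Mul(-8, Function('t')(Function('I')(-5))), -38), C), Rational(1, 2))) = Add(Add(-276440, Rational(-16168, 7)), Pow(Add(Mul(Mul(-8, 1), -38), -95811), Rational(1, 2))) = Add(Rational(-1951248, 7), Pow(Add(Mul(-8, -38), -95811), Rational(1, 2))) = Add(Rational(-1951248, 7), Pow(Add(304, -95811), Rational(1, 2))) = Add(Rational(-1951248, 7), Pow(-95507, Rational(1, 2))) = Add(Rational(-1951248, 7), Mul(I, Pow(95507, Rational(1, 2))))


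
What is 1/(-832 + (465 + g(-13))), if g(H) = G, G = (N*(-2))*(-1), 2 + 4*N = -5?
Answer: -2/741 ≈ -0.0026991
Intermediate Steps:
N = -7/4 (N = -1/2 + (1/4)*(-5) = -1/2 - 5/4 = -7/4 ≈ -1.7500)
G = -7/2 (G = -7/4*(-2)*(-1) = (7/2)*(-1) = -7/2 ≈ -3.5000)
g(H) = -7/2
1/(-832 + (465 + g(-13))) = 1/(-832 + (465 - 7/2)) = 1/(-832 + 923/2) = 1/(-741/2) = -2/741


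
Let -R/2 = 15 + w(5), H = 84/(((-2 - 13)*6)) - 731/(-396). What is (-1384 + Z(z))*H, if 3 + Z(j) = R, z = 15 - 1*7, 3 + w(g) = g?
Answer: -2567747/1980 ≈ -1296.8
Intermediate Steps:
w(g) = -3 + g
z = 8 (z = 15 - 7 = 8)
H = 1807/1980 (H = 84/((-15*6)) - 731*(-1/396) = 84/(-90) + 731/396 = 84*(-1/90) + 731/396 = -14/15 + 731/396 = 1807/1980 ≈ 0.91263)
R = -34 (R = -2*(15 + (-3 + 5)) = -2*(15 + 2) = -2*17 = -34)
Z(j) = -37 (Z(j) = -3 - 34 = -37)
(-1384 + Z(z))*H = (-1384 - 37)*(1807/1980) = -1421*1807/1980 = -2567747/1980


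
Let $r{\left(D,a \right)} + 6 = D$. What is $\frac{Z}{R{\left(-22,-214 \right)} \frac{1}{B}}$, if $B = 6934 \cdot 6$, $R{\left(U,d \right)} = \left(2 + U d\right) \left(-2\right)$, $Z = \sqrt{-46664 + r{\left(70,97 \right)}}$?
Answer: $- \frac{6934 i \sqrt{466}}{157} \approx - 953.4 i$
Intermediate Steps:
$r{\left(D,a \right)} = -6 + D$
$Z = 10 i \sqrt{466}$ ($Z = \sqrt{-46664 + \left(-6 + 70\right)} = \sqrt{-46664 + 64} = \sqrt{-46600} = 10 i \sqrt{466} \approx 215.87 i$)
$R{\left(U,d \right)} = -4 - 2 U d$
$B = 41604$
$\frac{Z}{R{\left(-22,-214 \right)} \frac{1}{B}} = \frac{10 i \sqrt{466}}{\left(-4 - \left(-44\right) \left(-214\right)\right) \frac{1}{41604}} = \frac{10 i \sqrt{466}}{\left(-4 - 9416\right) \frac{1}{41604}} = \frac{10 i \sqrt{466}}{\left(-9420\right) \frac{1}{41604}} = \frac{10 i \sqrt{466}}{- \frac{785}{3467}} = 10 i \sqrt{466} \left(- \frac{3467}{785}\right) = - \frac{6934 i \sqrt{466}}{157}$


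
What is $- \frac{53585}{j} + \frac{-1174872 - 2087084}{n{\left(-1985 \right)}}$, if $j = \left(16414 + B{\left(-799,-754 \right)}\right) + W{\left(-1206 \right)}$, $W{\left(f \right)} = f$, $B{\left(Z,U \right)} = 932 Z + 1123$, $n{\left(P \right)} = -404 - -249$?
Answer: $\frac{2375811552847}{112892235} \approx 21045.0$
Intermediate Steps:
$n{\left(P \right)} = -155$ ($n{\left(P \right)} = -404 + 249 = -155$)
$B{\left(Z,U \right)} = 1123 + 932 Z$
$j = -728337$ ($j = \left(16414 + \left(1123 + 932 \left(-799\right)\right)\right) - 1206 = \left(16414 + \left(1123 - 744668\right)\right) - 1206 = \left(16414 - 743545\right) - 1206 = -727131 - 1206 = -728337$)
$- \frac{53585}{j} + \frac{-1174872 - 2087084}{n{\left(-1985 \right)}} = - \frac{53585}{-728337} + \frac{-1174872 - 2087084}{-155} = \left(-53585\right) \left(- \frac{1}{728337}\right) - - \frac{3261956}{155} = \frac{53585}{728337} + \frac{3261956}{155} = \frac{2375811552847}{112892235}$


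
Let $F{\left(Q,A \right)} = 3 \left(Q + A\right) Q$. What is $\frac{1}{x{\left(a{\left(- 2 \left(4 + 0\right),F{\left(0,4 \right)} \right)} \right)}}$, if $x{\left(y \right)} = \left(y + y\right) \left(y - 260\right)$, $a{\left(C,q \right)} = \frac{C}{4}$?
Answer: $\frac{1}{1048} \approx 0.0009542$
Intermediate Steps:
$F{\left(Q,A \right)} = Q \left(3 A + 3 Q\right)$ ($F{\left(Q,A \right)} = 3 \left(A + Q\right) Q = \left(3 A + 3 Q\right) Q = Q \left(3 A + 3 Q\right)$)
$a{\left(C,q \right)} = \frac{C}{4}$ ($a{\left(C,q \right)} = C \frac{1}{4} = \frac{C}{4}$)
$x{\left(y \right)} = 2 y \left(-260 + y\right)$
$\frac{1}{x{\left(a{\left(- 2 \left(4 + 0\right),F{\left(0,4 \right)} \right)} \right)}} = \frac{1}{2 \frac{\left(-2\right) \left(4 + 0\right)}{4} \left(-260 + \frac{\left(-2\right) \left(4 + 0\right)}{4}\right)} = \frac{1}{2 \frac{\left(-2\right) 4}{4} \left(-260 + \frac{\left(-2\right) 4}{4}\right)} = \frac{1}{2 \cdot \frac{1}{4} \left(-8\right) \left(-260 + \frac{1}{4} \left(-8\right)\right)} = \frac{1}{2 \left(-2\right) \left(-260 - 2\right)} = \frac{1}{2 \left(-2\right) \left(-262\right)} = \frac{1}{1048}$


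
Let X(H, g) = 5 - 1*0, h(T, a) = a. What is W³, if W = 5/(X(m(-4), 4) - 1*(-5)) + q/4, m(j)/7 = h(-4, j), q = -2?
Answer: 0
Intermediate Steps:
m(j) = 7*j
X(H, g) = 5 (X(H, g) = 5 + 0 = 5)
W = 0 (W = 5/(5 - 1*(-5)) - 2/4 = 5/(5 + 5) - 2*¼ = 5/10 - ½ = 5*(⅒) - ½ = ½ - ½ = 0)
W³ = 0³ = 0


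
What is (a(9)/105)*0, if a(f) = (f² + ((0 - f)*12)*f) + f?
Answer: 0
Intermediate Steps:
a(f) = f - 11*f² (a(f) = (f² + (-f*12)*f) + f = (f² + (-12*f)*f) + f = (f² - 12*f²) + f = -11*f² + f = f - 11*f²)
(a(9)/105)*0 = ((9*(1 - 11*9))/105)*0 = ((9*(1 - 99))*(1/105))*0 = ((9*(-98))*(1/105))*0 = -882*1/105*0 = -42/5*0 = 0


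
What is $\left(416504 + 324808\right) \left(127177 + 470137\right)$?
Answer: $442796035968$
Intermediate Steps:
$\left(416504 + 324808\right) \left(127177 + 470137\right) = 741312 \cdot 597314 = 442796035968$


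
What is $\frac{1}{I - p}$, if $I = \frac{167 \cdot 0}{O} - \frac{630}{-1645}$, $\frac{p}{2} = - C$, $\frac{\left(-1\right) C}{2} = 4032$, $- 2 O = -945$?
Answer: $- \frac{47}{757998} \approx -6.2005 \cdot 10^{-5}$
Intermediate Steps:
$O = \frac{945}{2}$ ($O = \left(- \frac{1}{2}\right) \left(-945\right) = \frac{945}{2} \approx 472.5$)
$C = -8064$ ($C = \left(-2\right) 4032 = -8064$)
$p = 16128$ ($p = 2 \left(\left(-1\right) \left(-8064\right)\right) = 2 \cdot 8064 = 16128$)
$I = \frac{18}{47}$ ($I = \frac{167 \cdot 0}{\frac{945}{2}} - \frac{630}{-1645} = 0 \cdot \frac{2}{945} - - \frac{18}{47} = 0 + \frac{18}{47} = \frac{18}{47} \approx 0.38298$)
$\frac{1}{I - p} = \frac{1}{\frac{18}{47} - 16128} = \frac{1}{- \frac{757998}{47}} = - \frac{47}{757998}$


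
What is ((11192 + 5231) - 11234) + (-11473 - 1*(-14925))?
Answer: 8641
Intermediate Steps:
((11192 + 5231) - 11234) + (-11473 - 1*(-14925)) = (16423 - 11234) + (-11473 + 14925) = 5189 + 3452 = 8641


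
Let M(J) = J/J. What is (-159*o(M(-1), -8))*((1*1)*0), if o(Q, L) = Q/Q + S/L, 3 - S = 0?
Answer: 0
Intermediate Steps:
S = 3 (S = 3 - 1*0 = 3 + 0 = 3)
M(J) = 1
o(Q, L) = 1 + 3/L (o(Q, L) = Q/Q + 3/L = 1 + 3/L)
(-159*o(M(-1), -8))*((1*1)*0) = (-159*(3 - 8)/(-8))*((1*1)*0) = (-(-159)*(-5)/8)*(1*0) = -159*5/8*0 = -795/8*0 = 0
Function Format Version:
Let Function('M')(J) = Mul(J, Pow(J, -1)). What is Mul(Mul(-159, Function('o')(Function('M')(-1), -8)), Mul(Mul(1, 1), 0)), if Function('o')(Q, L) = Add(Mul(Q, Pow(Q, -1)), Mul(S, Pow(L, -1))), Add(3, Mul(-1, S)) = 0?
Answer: 0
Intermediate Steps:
S = 3 (S = Add(3, Mul(-1, 0)) = Add(3, 0) = 3)
Function('M')(J) = 1
Function('o')(Q, L) = Add(1, Mul(3, Pow(L, -1))) (Function('o')(Q, L) = Add(Mul(Q, Pow(Q, -1)), Mul(3, Pow(L, -1))) = Add(1, Mul(3, Pow(L, -1))))
Mul(Mul(-159, Function('o')(Function('M')(-1), -8)), Mul(Mul(1, 1), 0)) = Mul(Mul(-159, Mul(Pow(-8, -1), Add(3, -8))), Mul(Mul(1, 1), 0)) = Mul(Mul(-159, Mul(Rational(-1, 8), -5)), Mul(1, 0)) = Mul(Mul(-159, Rational(5, 8)), 0) = Mul(Rational(-795, 8), 0) = 0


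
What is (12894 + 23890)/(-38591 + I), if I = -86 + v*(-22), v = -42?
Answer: -1936/1987 ≈ -0.97433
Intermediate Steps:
I = 838 (I = -86 - 42*(-22) = -86 + 924 = 838)
(12894 + 23890)/(-38591 + I) = (12894 + 23890)/(-38591 + 838) = 36784/(-37753) = 36784*(-1/37753) = -1936/1987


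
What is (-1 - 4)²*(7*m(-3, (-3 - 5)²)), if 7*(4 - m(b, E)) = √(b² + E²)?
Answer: 700 - 25*√4105 ≈ -901.76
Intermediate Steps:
m(b, E) = 4 - √(E² + b²)/7 (m(b, E) = 4 - √(b² + E²)/7 = 4 - √(E² + b²)/7)
(-1 - 4)²*(7*m(-3, (-3 - 5)²)) = (-1 - 4)²*(7*(4 - √(((-3 - 5)²)² + (-3)²)/7)) = (-5)²*(7*(4 - √(((-8)²)² + 9)/7)) = 25*(7*(4 - √(64² + 9)/7)) = 25*(7*(4 - √(4096 + 9)/7)) = 25*(7*(4 - √4105/7)) = 25*(28 - √4105) = 700 - 25*√4105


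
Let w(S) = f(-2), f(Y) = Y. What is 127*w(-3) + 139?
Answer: -115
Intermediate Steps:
w(S) = -2
127*w(-3) + 139 = 127*(-2) + 139 = -254 + 139 = -115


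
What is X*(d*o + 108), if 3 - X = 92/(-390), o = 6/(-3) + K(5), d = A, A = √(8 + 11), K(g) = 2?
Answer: 22716/65 ≈ 349.48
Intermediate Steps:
A = √19 ≈ 4.3589
d = √19 ≈ 4.3589
o = 0 (o = 6/(-3) + 2 = -⅓*6 + 2 = -2 + 2 = 0)
X = 631/195 (X = 3 - 92/(-390) = 3 - 92*(-1)/390 = 3 - 1*(-46/195) = 3 + 46/195 = 631/195 ≈ 3.2359)
X*(d*o + 108) = 631*(√19*0 + 108)/195 = 631*(0 + 108)/195 = (631/195)*108 = 22716/65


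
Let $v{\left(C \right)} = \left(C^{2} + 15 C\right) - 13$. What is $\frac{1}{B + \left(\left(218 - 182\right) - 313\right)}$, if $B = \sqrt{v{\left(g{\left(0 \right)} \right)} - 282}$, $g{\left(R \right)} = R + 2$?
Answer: $- \frac{277}{76990} - \frac{3 i \sqrt{29}}{76990} \approx -0.0035979 - 0.00020984 i$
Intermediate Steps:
$g{\left(R \right)} = 2 + R$
$v{\left(C \right)} = -13 + C^{2} + 15 C$
$B = 3 i \sqrt{29}$ ($B = \sqrt{\left(-13 + \left(2 + 0\right)^{2} + 15 \left(2 + 0\right)\right) - 282} = \sqrt{\left(-13 + 2^{2} + 15 \cdot 2\right) - 282} = \sqrt{\left(-13 + 4 + 30\right) - 282} = \sqrt{21 - 282} = \sqrt{-261} = 3 i \sqrt{29} \approx 16.155 i$)
$\frac{1}{B + \left(\left(218 - 182\right) - 313\right)} = \frac{1}{3 i \sqrt{29} + \left(\left(218 - 182\right) - 313\right)} = \frac{1}{3 i \sqrt{29} + \left(36 - 313\right)} = \frac{1}{3 i \sqrt{29} - 277} = \frac{1}{-277 + 3 i \sqrt{29}}$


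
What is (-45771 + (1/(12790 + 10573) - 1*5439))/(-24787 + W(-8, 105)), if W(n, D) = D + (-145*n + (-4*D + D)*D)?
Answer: 1196419229/1322275711 ≈ 0.90482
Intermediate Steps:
W(n, D) = D - 145*n - 3*D² (W(n, D) = D + (-145*n + (-3*D)*D) = D + (-145*n - 3*D²) = D - 145*n - 3*D²)
(-45771 + (1/(12790 + 10573) - 1*5439))/(-24787 + W(-8, 105)) = (-45771 + (1/(12790 + 10573) - 1*5439))/(-24787 + (105 - 145*(-8) - 3*105²)) = (-45771 + (1/23363 - 5439))/(-24787 + (105 + 1160 - 3*11025)) = (-45771 + (1/23363 - 5439))/(-24787 + (105 + 1160 - 33075)) = (-45771 - 127071356/23363)/(-24787 - 31810) = -1196419229/23363/(-56597) = -1196419229/23363*(-1/56597) = 1196419229/1322275711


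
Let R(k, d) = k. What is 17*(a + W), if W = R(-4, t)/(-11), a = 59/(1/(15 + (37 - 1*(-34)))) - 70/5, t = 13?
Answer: 946288/11 ≈ 86026.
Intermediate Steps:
a = 5060 (a = 59/(1/(15 + (37 + 34))) - 70*⅕ = 59/(1/(15 + 71)) - 14 = 59/(1/86) - 14 = 59*86 - 14 = 5074 - 14 = 5060)
W = 4/11 (W = -4/(-11) = -4*(-1/11) = 4/11 ≈ 0.36364)
17*(a + W) = 17*(5060 + 4/11) = 17*(55664/11) = 946288/11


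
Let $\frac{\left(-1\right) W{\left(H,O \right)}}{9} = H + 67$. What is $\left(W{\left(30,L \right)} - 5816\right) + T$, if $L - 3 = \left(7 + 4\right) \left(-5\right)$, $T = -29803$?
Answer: $-36492$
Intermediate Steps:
$L = -52$ ($L = 3 + \left(7 + 4\right) \left(-5\right) = 3 + 11 \left(-5\right) = 3 - 55 = -52$)
$W{\left(H,O \right)} = -603 - 9 H$ ($W{\left(H,O \right)} = - 9 \left(H + 67\right) = - 9 \left(67 + H\right) = -603 - 9 H$)
$\left(W{\left(30,L \right)} - 5816\right) + T = \left(\left(-603 - 270\right) - 5816\right) - 29803 = \left(-873 - 5816\right) - 29803 = -6689 - 29803 = -36492$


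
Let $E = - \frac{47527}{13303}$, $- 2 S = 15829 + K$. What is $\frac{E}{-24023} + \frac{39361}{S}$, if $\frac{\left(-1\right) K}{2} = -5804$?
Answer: $- \frac{25156512877319}{8768260735453} \approx -2.869$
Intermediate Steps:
$K = 11608$ ($K = \left(-2\right) \left(-5804\right) = 11608$)
$S = - \frac{27437}{2}$ ($S = - \frac{15829 + 11608}{2} = \left(- \frac{1}{2}\right) 27437 = - \frac{27437}{2} \approx -13719.0$)
$E = - \frac{47527}{13303}$ ($E = \left(-47527\right) \frac{1}{13303} = - \frac{47527}{13303} \approx -3.5727$)
$\frac{E}{-24023} + \frac{39361}{S} = - \frac{47527}{13303 \left(-24023\right)} + \frac{39361}{- \frac{27437}{2}} = \left(- \frac{47527}{13303}\right) \left(- \frac{1}{24023}\right) + 39361 \left(- \frac{2}{27437}\right) = \frac{47527}{319577969} - \frac{78722}{27437} = - \frac{25156512877319}{8768260735453}$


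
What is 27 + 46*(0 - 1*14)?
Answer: -617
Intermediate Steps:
27 + 46*(0 - 1*14) = 27 + 46*(0 - 14) = 27 + 46*(-14) = 27 - 644 = -617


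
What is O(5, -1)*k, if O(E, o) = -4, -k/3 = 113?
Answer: 1356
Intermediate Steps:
k = -339 (k = -3*113 = -339)
O(5, -1)*k = -4*(-339) = 1356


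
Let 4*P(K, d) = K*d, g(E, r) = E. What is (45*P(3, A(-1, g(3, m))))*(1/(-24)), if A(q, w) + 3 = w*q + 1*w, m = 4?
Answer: 135/32 ≈ 4.2188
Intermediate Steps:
A(q, w) = -3 + w + q*w (A(q, w) = -3 + (w*q + 1*w) = -3 + (q*w + w) = -3 + (w + q*w) = -3 + w + q*w)
P(K, d) = K*d/4 (P(K, d) = (K*d)/4 = K*d/4)
(45*P(3, A(-1, g(3, m))))*(1/(-24)) = (45*((¼)*3*(-3 + 3 - 1*3)))*(1/(-24)) = (45*((¼)*3*(-3 + 3 - 3)))*(1*(-1/24)) = (45*((¼)*3*(-3)))*(-1/24) = (45*(-9/4))*(-1/24) = -405/4*(-1/24) = 135/32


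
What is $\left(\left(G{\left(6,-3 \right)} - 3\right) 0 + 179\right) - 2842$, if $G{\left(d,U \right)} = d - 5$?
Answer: $-2663$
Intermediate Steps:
$G{\left(d,U \right)} = -5 + d$
$\left(\left(G{\left(6,-3 \right)} - 3\right) 0 + 179\right) - 2842 = \left(\left(\left(-5 + 6\right) - 3\right) 0 + 179\right) - 2842 = \left(\left(1 - 3\right) 0 + 179\right) - 2842 = \left(\left(-2\right) 0 + 179\right) - 2842 = \left(0 + 179\right) - 2842 = 179 - 2842 = -2663$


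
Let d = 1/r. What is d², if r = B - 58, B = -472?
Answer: 1/280900 ≈ 3.5600e-6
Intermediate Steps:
r = -530 (r = -472 - 58 = -530)
d = -1/530 (d = 1/(-530) = -1/530 ≈ -0.0018868)
d² = (-1/530)² = 1/280900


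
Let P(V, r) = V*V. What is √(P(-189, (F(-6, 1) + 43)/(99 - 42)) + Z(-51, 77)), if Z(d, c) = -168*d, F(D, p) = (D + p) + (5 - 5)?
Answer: 3*√4921 ≈ 210.45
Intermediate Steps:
F(D, p) = D + p (F(D, p) = (D + p) + 0 = D + p)
P(V, r) = V²
√(P(-189, (F(-6, 1) + 43)/(99 - 42)) + Z(-51, 77)) = √((-189)² - 168*(-51)) = √(35721 + 8568) = √44289 = 3*√4921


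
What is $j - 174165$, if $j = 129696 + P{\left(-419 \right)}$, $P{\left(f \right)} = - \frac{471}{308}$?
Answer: $- \frac{13696923}{308} \approx -44471.0$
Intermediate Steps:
$P{\left(f \right)} = - \frac{471}{308}$ ($P{\left(f \right)} = \left(-471\right) \frac{1}{308} = - \frac{471}{308}$)
$j = \frac{39945897}{308}$ ($j = 129696 - \frac{471}{308} = \frac{39945897}{308} \approx 1.2969 \cdot 10^{5}$)
$j - 174165 = \frac{39945897}{308} - 174165 = - \frac{13696923}{308}$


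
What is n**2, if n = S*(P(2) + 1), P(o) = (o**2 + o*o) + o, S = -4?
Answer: 1936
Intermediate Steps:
P(o) = o + 2*o**2 (P(o) = (o**2 + o**2) + o = 2*o**2 + o = o + 2*o**2)
n = -44 (n = -4*(2*(1 + 2*2) + 1) = -4*(2*(1 + 4) + 1) = -4*(2*5 + 1) = -4*(10 + 1) = -4*11 = -44)
n**2 = (-44)**2 = 1936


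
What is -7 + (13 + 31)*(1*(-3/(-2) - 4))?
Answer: -117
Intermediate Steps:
-7 + (13 + 31)*(1*(-3/(-2) - 4)) = -7 + 44*(1*(-3*(-1/2) - 4)) = -7 + 44*(1*(3/2 - 4)) = -7 + 44*(1*(-5/2)) = -7 + 44*(-5/2) = -7 - 110 = -117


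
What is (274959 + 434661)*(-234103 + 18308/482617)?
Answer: -80174335976217660/482617 ≈ -1.6612e+11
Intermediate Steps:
(274959 + 434661)*(-234103 + 18308/482617) = 709620*(-234103 + 18308*(1/482617)) = 709620*(-234103 + 18308/482617) = 709620*(-112982069243/482617) = -80174335976217660/482617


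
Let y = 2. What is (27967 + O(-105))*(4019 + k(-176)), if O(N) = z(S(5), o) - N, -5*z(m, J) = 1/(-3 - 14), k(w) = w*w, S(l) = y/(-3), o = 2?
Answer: 16700460879/17 ≈ 9.8238e+8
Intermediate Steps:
S(l) = -⅔ (S(l) = 2/(-3) = 2*(-⅓) = -⅔)
k(w) = w²
z(m, J) = 1/85 (z(m, J) = -1/(5*(-3 - 14)) = -⅕/(-17) = -⅕*(-1/17) = 1/85)
O(N) = 1/85 - N
(27967 + O(-105))*(4019 + k(-176)) = (27967 + (1/85 - 1*(-105)))*(4019 + (-176)²) = (27967 + (1/85 + 105))*(4019 + 30976) = (27967 + 8926/85)*34995 = (2386121/85)*34995 = 16700460879/17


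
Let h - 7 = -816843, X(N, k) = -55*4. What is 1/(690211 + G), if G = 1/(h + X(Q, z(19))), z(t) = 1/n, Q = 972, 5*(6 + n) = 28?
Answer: 817056/563941038815 ≈ 1.4488e-6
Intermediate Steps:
n = -⅖ (n = -6 + (⅕)*28 = -6 + 28/5 = -⅖ ≈ -0.40000)
z(t) = -5/2 (z(t) = 1/(-⅖) = -5/2)
X(N, k) = -220
h = -816836 (h = 7 - 816843 = -816836)
G = -1/817056 (G = 1/(-816836 - 220) = 1/(-817056) = -1/817056 ≈ -1.2239e-6)
1/(690211 + G) = 1/(690211 - 1/817056) = 1/(563941038815/817056) = 817056/563941038815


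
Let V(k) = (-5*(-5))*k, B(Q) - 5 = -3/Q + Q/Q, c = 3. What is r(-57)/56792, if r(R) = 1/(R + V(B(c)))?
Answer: 1/3861856 ≈ 2.5894e-7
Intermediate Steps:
B(Q) = 6 - 3/Q (B(Q) = 5 + (-3/Q + Q/Q) = 5 + (-3/Q + 1) = 5 + (1 - 3/Q) = 6 - 3/Q)
V(k) = 25*k
r(R) = 1/(125 + R) (r(R) = 1/(R + 25*(6 - 3/3)) = 1/(R + 25*(6 - 3*⅓)) = 1/(R + 25*(6 - 1)) = 1/(R + 25*5) = 1/(R + 125) = 1/(125 + R))
r(-57)/56792 = 1/((125 - 57)*56792) = (1/56792)/68 = (1/68)*(1/56792) = 1/3861856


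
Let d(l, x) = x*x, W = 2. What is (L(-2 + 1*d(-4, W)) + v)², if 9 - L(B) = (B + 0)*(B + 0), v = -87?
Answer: 6724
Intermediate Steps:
d(l, x) = x²
L(B) = 9 - B² (L(B) = 9 - (B + 0)*(B + 0) = 9 - B*B = 9 - B²)
(L(-2 + 1*d(-4, W)) + v)² = ((9 - (-2 + 1*2²)²) - 87)² = ((9 - (-2 + 1*4)²) - 87)² = ((9 - (-2 + 4)²) - 87)² = ((9 - 1*2²) - 87)² = ((9 - 1*4) - 87)² = ((9 - 4) - 87)² = (5 - 87)² = (-82)² = 6724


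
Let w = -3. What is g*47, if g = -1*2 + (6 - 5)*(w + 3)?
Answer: -94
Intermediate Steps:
g = -2 (g = -1*2 + (6 - 5)*(-3 + 3) = -2 + 1*0 = -2 + 0 = -2)
g*47 = -2*47 = -94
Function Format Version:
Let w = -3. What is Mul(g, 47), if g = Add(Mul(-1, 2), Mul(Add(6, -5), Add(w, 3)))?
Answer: -94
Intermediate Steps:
g = -2 (g = Add(Mul(-1, 2), Mul(Add(6, -5), Add(-3, 3))) = Add(-2, Mul(1, 0)) = Add(-2, 0) = -2)
Mul(g, 47) = Mul(-2, 47) = -94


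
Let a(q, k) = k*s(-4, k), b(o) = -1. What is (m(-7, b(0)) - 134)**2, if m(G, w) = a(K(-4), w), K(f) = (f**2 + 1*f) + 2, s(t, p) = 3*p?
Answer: 17161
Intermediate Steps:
K(f) = 2 + f + f**2 (K(f) = (f**2 + f) + 2 = (f + f**2) + 2 = 2 + f + f**2)
a(q, k) = 3*k**2 (a(q, k) = k*(3*k) = 3*k**2)
m(G, w) = 3*w**2
(m(-7, b(0)) - 134)**2 = (3*(-1)**2 - 134)**2 = (3*1 - 134)**2 = (3 - 134)**2 = (-131)**2 = 17161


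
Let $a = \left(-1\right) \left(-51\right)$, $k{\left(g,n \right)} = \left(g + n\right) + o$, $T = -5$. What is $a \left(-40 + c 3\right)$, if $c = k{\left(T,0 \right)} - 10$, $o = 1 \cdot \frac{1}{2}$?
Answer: $- \frac{8517}{2} \approx -4258.5$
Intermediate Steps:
$o = \frac{1}{2}$ ($o = 1 \cdot \frac{1}{2} = \frac{1}{2} \approx 0.5$)
$k{\left(g,n \right)} = \frac{1}{2} + g + n$ ($k{\left(g,n \right)} = \left(g + n\right) + \frac{1}{2} = \frac{1}{2} + g + n$)
$c = - \frac{29}{2}$ ($c = \left(\frac{1}{2} - 5 + 0\right) - 10 = - \frac{9}{2} - 10 = - \frac{29}{2} \approx -14.5$)
$a = 51$
$a \left(-40 + c 3\right) = 51 \left(-40 - \frac{87}{2}\right) = 51 \left(- \frac{167}{2}\right) = - \frac{8517}{2}$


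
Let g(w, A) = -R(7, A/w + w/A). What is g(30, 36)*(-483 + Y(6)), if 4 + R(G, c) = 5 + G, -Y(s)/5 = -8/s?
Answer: 11432/3 ≈ 3810.7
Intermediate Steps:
Y(s) = 40/s (Y(s) = -(-40)/s = 40/s)
R(G, c) = 1 + G (R(G, c) = -4 + (5 + G) = 1 + G)
g(w, A) = -8 (g(w, A) = -(1 + 7) = -1*8 = -8)
g(30, 36)*(-483 + Y(6)) = -8*(-483 + 40/6) = -8*(-483 + 40*(⅙)) = -8*(-483 + 20/3) = -8*(-1429/3) = 11432/3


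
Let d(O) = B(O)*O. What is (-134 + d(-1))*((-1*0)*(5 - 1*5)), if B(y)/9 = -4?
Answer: 0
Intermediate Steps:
B(y) = -36 (B(y) = 9*(-4) = -36)
d(O) = -36*O
(-134 + d(-1))*((-1*0)*(5 - 1*5)) = (-134 - 36*(-1))*((-1*0)*(5 - 1*5)) = (-134 + 36)*(0*(5 - 5)) = -0*0 = -98*0 = 0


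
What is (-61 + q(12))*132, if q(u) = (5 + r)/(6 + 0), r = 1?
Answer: -7920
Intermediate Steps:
q(u) = 1 (q(u) = (5 + 1)/(6 + 0) = 6/6 = 6*(⅙) = 1)
(-61 + q(12))*132 = (-61 + 1)*132 = -60*132 = -7920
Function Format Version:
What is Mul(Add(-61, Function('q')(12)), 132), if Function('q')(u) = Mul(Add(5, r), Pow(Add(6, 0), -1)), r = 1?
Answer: -7920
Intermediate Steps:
Function('q')(u) = 1 (Function('q')(u) = Mul(Add(5, 1), Pow(Add(6, 0), -1)) = Mul(6, Pow(6, -1)) = Mul(6, Rational(1, 6)) = 1)
Mul(Add(-61, Function('q')(12)), 132) = Mul(Add(-61, 1), 132) = Mul(-60, 132) = -7920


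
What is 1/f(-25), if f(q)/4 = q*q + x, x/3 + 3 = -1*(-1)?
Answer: 1/2476 ≈ 0.00040388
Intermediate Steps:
x = -6 (x = -9 + 3*(-1*(-1)) = -9 + 3*1 = -9 + 3 = -6)
f(q) = -24 + 4*q² (f(q) = 4*(q*q - 6) = 4*(q² - 6) = 4*(-6 + q²) = -24 + 4*q²)
1/f(-25) = 1/(-24 + 4*(-25)²) = 1/(-24 + 4*625) = 1/(-24 + 2500) = 1/2476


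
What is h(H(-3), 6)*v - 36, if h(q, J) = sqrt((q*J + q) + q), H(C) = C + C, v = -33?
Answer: -36 - 132*I*sqrt(3) ≈ -36.0 - 228.63*I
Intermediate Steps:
H(C) = 2*C
h(q, J) = sqrt(2*q + J*q) (h(q, J) = sqrt((J*q + q) + q) = sqrt((q + J*q) + q) = sqrt(2*q + J*q))
h(H(-3), 6)*v - 36 = sqrt((2*(-3))*(2 + 6))*(-33) - 36 = sqrt(-6*8)*(-33) - 36 = sqrt(-48)*(-33) - 36 = (4*I*sqrt(3))*(-33) - 36 = -132*I*sqrt(3) - 36 = -36 - 132*I*sqrt(3)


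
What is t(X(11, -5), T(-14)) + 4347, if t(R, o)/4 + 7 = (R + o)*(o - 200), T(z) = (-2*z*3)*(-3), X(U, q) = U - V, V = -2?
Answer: 436431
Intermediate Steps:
X(U, q) = 2 + U (X(U, q) = U - 1*(-2) = U + 2 = 2 + U)
T(z) = 18*z (T(z) = -6*z*(-3) = 18*z)
t(R, o) = -28 + 4*(-200 + o)*(R + o) (t(R, o) = -28 + 4*((R + o)*(o - 200)) = -28 + 4*((R + o)*(-200 + o)) = -28 + 4*((-200 + o)*(R + o)) = -28 + 4*(-200 + o)*(R + o))
t(X(11, -5), T(-14)) + 4347 = (-28 - 800*(2 + 11) - 14400*(-14) + 4*(18*(-14))² + 4*(2 + 11)*(18*(-14))) + 4347 = (-28 - 800*13 - 800*(-252) + 4*(-252)² + 4*13*(-252)) + 4347 = (-28 - 10400 + 201600 + 4*63504 - 13104) + 4347 = (-28 - 10400 + 201600 + 254016 - 13104) + 4347 = 432084 + 4347 = 436431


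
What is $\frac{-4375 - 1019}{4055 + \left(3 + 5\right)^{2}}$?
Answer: $- \frac{1798}{1373} \approx -1.3095$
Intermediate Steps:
$\frac{-4375 - 1019}{4055 + \left(3 + 5\right)^{2}} = - \frac{5394}{4055 + 8^{2}} = - \frac{5394}{4055 + 64} = - \frac{5394}{4119} = \left(-5394\right) \frac{1}{4119} = - \frac{1798}{1373}$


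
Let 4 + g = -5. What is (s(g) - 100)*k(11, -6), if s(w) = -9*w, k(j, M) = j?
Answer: -209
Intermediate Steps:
g = -9 (g = -4 - 5 = -9)
(s(g) - 100)*k(11, -6) = (-9*(-9) - 100)*11 = (81 - 100)*11 = -19*11 = -209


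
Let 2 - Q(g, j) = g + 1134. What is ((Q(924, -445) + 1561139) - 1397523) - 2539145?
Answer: -2377585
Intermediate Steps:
Q(g, j) = -1132 - g (Q(g, j) = 2 - (g + 1134) = 2 - (1134 + g) = 2 + (-1134 - g) = -1132 - g)
((Q(924, -445) + 1561139) - 1397523) - 2539145 = (((-1132 - 1*924) + 1561139) - 1397523) - 2539145 = (((-1132 - 924) + 1561139) - 1397523) - 2539145 = ((-2056 + 1561139) - 1397523) - 2539145 = (1559083 - 1397523) - 2539145 = 161560 - 2539145 = -2377585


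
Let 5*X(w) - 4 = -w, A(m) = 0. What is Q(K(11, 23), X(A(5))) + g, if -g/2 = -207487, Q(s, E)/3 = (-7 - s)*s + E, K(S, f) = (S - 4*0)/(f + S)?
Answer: 2398522507/5780 ≈ 4.1497e+5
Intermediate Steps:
K(S, f) = S/(S + f) (K(S, f) = (S + 0)/(S + f) = S/(S + f))
X(w) = ⅘ - w/5 (X(w) = ⅘ + (-w)/5 = ⅘ - w/5)
Q(s, E) = 3*E + 3*s*(-7 - s) (Q(s, E) = 3*((-7 - s)*s + E) = 3*(s*(-7 - s) + E) = 3*(E + s*(-7 - s)) = 3*E + 3*s*(-7 - s))
g = 414974 (g = -2*(-207487) = 414974)
Q(K(11, 23), X(A(5))) + g = (-231/(11 + 23) - 3*121/(11 + 23)² + 3*(⅘ - ⅕*0)) + 414974 = (-231/34 - 3*(11/34)² + 3*(⅘ + 0)) + 414974 = (-231/34 - 3*(11*(1/34))² + 3*(⅘)) + 414974 = (-21*11/34 - 3*(11/34)² + 12/5) + 414974 = (-231/34 - 3*121/1156 + 12/5) + 414974 = (-231/34 - 363/1156 + 12/5) + 414974 = -27213/5780 + 414974 = 2398522507/5780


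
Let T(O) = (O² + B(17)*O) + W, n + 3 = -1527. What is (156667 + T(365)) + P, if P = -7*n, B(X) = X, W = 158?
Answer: 306965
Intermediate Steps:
n = -1530 (n = -3 - 1527 = -1530)
P = 10710 (P = -7*(-1530) = 10710)
T(O) = 158 + O² + 17*O (T(O) = (O² + 17*O) + 158 = 158 + O² + 17*O)
(156667 + T(365)) + P = (156667 + (158 + 365² + 17*365)) + 10710 = (156667 + (158 + 133225 + 6205)) + 10710 = (156667 + 139588) + 10710 = 296255 + 10710 = 306965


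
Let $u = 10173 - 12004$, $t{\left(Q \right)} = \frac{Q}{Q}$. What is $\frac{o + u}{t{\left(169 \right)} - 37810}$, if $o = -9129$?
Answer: $\frac{10960}{37809} \approx 0.28988$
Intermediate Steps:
$t{\left(Q \right)} = 1$
$u = -1831$ ($u = 10173 - 12004 = -1831$)
$\frac{o + u}{t{\left(169 \right)} - 37810} = \frac{-9129 - 1831}{1 - 37810} = - \frac{10960}{-37809} = \left(-10960\right) \left(- \frac{1}{37809}\right) = \frac{10960}{37809}$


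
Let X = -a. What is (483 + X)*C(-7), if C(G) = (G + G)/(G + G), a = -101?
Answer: 584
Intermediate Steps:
C(G) = 1 (C(G) = (2*G)/((2*G)) = (2*G)*(1/(2*G)) = 1)
X = 101 (X = -1*(-101) = 101)
(483 + X)*C(-7) = (483 + 101)*1 = 584*1 = 584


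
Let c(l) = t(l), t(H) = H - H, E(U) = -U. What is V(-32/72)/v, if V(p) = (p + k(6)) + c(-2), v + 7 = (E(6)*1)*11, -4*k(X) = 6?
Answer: 35/1314 ≈ 0.026636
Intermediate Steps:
k(X) = -3/2 (k(X) = -¼*6 = -3/2)
t(H) = 0
c(l) = 0
v = -73 (v = -7 + (-1*6*1)*11 = -7 - 6*1*11 = -7 - 6*11 = -7 - 66 = -73)
V(p) = -3/2 + p (V(p) = (p - 3/2) + 0 = (-3/2 + p) + 0 = -3/2 + p)
V(-32/72)/v = (-3/2 - 32/72)/(-73) = (-3/2 - 32*1/72)*(-1/73) = (-3/2 - 4/9)*(-1/73) = -35/18*(-1/73) = 35/1314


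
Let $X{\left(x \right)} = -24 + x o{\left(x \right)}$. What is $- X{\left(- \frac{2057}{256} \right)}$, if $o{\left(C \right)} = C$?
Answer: $- \frac{2658385}{65536} \approx -40.564$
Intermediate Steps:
$X{\left(x \right)} = -24 + x^{2}$ ($X{\left(x \right)} = -24 + x x = -24 + x^{2}$)
$- X{\left(- \frac{2057}{256} \right)} = - (-24 + \left(- \frac{2057}{256}\right)^{2}) = - (-24 + \frac{4231249}{65536}) = \left(-1\right) \frac{2658385}{65536} = - \frac{2658385}{65536}$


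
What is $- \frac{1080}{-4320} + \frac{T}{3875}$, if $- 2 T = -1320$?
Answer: $\frac{1303}{3100} \approx 0.42032$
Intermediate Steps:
$T = 660$ ($T = \left(- \frac{1}{2}\right) \left(-1320\right) = 660$)
$- \frac{1080}{-4320} + \frac{T}{3875} = - \frac{1080}{-4320} + \frac{660}{3875} = \left(-1080\right) \left(- \frac{1}{4320}\right) + 660 \cdot \frac{1}{3875} = \frac{1}{4} + \frac{132}{775} = \frac{1303}{3100}$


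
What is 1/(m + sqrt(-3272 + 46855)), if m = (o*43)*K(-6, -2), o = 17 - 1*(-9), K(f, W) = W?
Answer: -2236/4956113 - sqrt(43583)/4956113 ≈ -0.00049328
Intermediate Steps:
o = 26 (o = 17 + 9 = 26)
m = -2236 (m = (26*43)*(-2) = 1118*(-2) = -2236)
1/(m + sqrt(-3272 + 46855)) = 1/(-2236 + sqrt(-3272 + 46855)) = 1/(-2236 + sqrt(43583))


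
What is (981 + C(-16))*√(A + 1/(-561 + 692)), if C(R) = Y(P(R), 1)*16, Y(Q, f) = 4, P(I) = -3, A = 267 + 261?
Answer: 274835*√131/131 ≈ 24012.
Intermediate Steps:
A = 528
C(R) = 64 (C(R) = 4*16 = 64)
(981 + C(-16))*√(A + 1/(-561 + 692)) = (981 + 64)*√(528 + 1/(-561 + 692)) = 1045*√(528 + 1/131) = 1045*√(69169/131) = 1045*(263*√131/131) = 274835*√131/131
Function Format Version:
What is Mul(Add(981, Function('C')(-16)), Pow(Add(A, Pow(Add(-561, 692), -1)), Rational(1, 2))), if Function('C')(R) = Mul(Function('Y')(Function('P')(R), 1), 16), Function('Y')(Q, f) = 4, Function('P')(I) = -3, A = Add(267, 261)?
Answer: Mul(Rational(274835, 131), Pow(131, Rational(1, 2))) ≈ 24012.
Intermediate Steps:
A = 528
Function('C')(R) = 64 (Function('C')(R) = Mul(4, 16) = 64)
Mul(Add(981, Function('C')(-16)), Pow(Add(A, Pow(Add(-561, 692), -1)), Rational(1, 2))) = Mul(Add(981, 64), Pow(Add(528, Pow(Add(-561, 692), -1)), Rational(1, 2))) = Mul(1045, Pow(Add(528, Pow(131, -1)), Rational(1, 2))) = Mul(1045, Pow(Add(528, Rational(1, 131)), Rational(1, 2))) = Mul(1045, Pow(Rational(69169, 131), Rational(1, 2))) = Mul(1045, Mul(Rational(263, 131), Pow(131, Rational(1, 2)))) = Mul(Rational(274835, 131), Pow(131, Rational(1, 2)))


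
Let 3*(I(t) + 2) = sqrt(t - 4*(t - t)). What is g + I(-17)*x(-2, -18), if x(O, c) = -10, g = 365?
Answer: 385 - 10*I*sqrt(17)/3 ≈ 385.0 - 13.744*I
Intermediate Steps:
I(t) = -2 + sqrt(t)/3 (I(t) = -2 + sqrt(t - 4*(t - t))/3 = -2 + sqrt(t - 4*0)/3 = -2 + sqrt(t + 0)/3 = -2 + sqrt(t)/3)
g + I(-17)*x(-2, -18) = 365 + (-2 + sqrt(-17)/3)*(-10) = 365 + (-2 + (I*sqrt(17))/3)*(-10) = 365 + (-2 + I*sqrt(17)/3)*(-10) = 365 + (20 - 10*I*sqrt(17)/3) = 385 - 10*I*sqrt(17)/3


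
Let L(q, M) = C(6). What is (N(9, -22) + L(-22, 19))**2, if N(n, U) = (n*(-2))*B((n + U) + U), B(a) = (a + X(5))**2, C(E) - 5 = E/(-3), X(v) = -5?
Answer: 829267209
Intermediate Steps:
C(E) = 5 - E/3 (C(E) = 5 + E/(-3) = 5 + E*(-1/3) = 5 - E/3)
L(q, M) = 3 (L(q, M) = 5 - 1/3*6 = 5 - 2 = 3)
B(a) = (-5 + a)**2 (B(a) = (a - 5)**2 = (-5 + a)**2)
N(n, U) = -2*n*(-5 + n + 2*U)**2 (N(n, U) = (n*(-2))*(-5 + ((n + U) + U))**2 = (-2*n)*(-5 + ((U + n) + U))**2 = (-2*n)*(-5 + (n + 2*U))**2 = (-2*n)*(-5 + n + 2*U)**2 = -2*n*(-5 + n + 2*U)**2)
(N(9, -22) + L(-22, 19))**2 = (-2*9*(-5 + 9 + 2*(-22))**2 + 3)**2 = (-2*9*(-5 + 9 - 44)**2 + 3)**2 = (-2*9*(-40)**2 + 3)**2 = (-2*9*1600 + 3)**2 = (-28800 + 3)**2 = (-28797)**2 = 829267209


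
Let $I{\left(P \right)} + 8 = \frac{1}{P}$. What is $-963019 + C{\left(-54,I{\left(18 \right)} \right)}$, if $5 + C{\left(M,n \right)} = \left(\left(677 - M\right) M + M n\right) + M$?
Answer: $-1002123$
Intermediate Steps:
$I{\left(P \right)} = -8 + \frac{1}{P}$
$C{\left(M,n \right)} = -5 + M + M n + M \left(677 - M\right)$ ($C{\left(M,n \right)} = -5 + \left(\left(\left(677 - M\right) M + M n\right) + M\right) = -5 + \left(\left(M \left(677 - M\right) + M n\right) + M\right) = -5 + \left(\left(M n + M \left(677 - M\right)\right) + M\right) = -5 + \left(M + M n + M \left(677 - M\right)\right) = -5 + M + M n + M \left(677 - M\right)$)
$-963019 + C{\left(-54,I{\left(18 \right)} \right)} = -963019 - \left(39533 + 54 \left(-8 + \frac{1}{18}\right)\right) = -963019 - 39104 = -1002123$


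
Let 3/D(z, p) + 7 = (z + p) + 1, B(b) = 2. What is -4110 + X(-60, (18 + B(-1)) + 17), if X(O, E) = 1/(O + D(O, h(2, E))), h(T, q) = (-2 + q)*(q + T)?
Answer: -106774123/25979 ≈ -4110.0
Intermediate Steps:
h(T, q) = (-2 + q)*(T + q)
D(z, p) = 3/(-6 + p + z) (D(z, p) = 3/(-7 + ((z + p) + 1)) = 3/(-7 + ((p + z) + 1)) = 3/(-7 + (1 + p + z)) = 3/(-6 + p + z))
X(O, E) = 1/(O + 3/(-10 + O + E²)) (X(O, E) = 1/(O + 3/(-6 + (E² - 2*2 - 2*E + 2*E) + O)) = 1/(O + 3/(-6 + (E² - 4 - 2*E + 2*E) + O)) = 1/(O + 3/(-6 + (-4 + E²) + O)) = 1/(O + 3/(-10 + O + E²)))
-4110 + X(-60, (18 + B(-1)) + 17) = -4110 + (-10 - 60 + ((18 + 2) + 17)²)/(3 - 60*(-10 - 60 + ((18 + 2) + 17)²)) = -4110 + (-10 - 60 + (20 + 17)²)/(3 - 60*(-10 - 60 + (20 + 17)²)) = -4110 + (-10 - 60 + 37²)/(3 - 60*(-10 - 60 + 37²)) = -4110 + (-10 - 60 + 1369)/(3 - 60*(-10 - 60 + 1369)) = -4110 + 1299/(3 - 60*1299) = -4110 + 1299/(3 - 77940) = -4110 + 1299/(-77937) = -4110 - 1/77937*1299 = -4110 - 433/25979 = -106774123/25979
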